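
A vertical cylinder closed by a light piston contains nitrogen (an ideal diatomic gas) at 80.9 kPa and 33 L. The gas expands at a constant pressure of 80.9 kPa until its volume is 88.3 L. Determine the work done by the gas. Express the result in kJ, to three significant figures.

Isobaric: W = P ΔV.
W = (80.9 kPa)(88.3 − 33 L) = (80.9)(55.3) = 4474 J.

W ≈ 4.47 kJ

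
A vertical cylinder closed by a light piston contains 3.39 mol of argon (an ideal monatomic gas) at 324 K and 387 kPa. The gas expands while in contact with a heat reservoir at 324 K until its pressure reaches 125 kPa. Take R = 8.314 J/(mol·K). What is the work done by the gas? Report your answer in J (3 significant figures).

Isothermal process: W = nRT ln(V₂/V₁) = nRT ln(P₁/P₂).
W = (3.39)(8.314)(324) × ln(387/125)
  = 9132 × ln(3.096) = 9132 × 1.13
W_by_gas = 10320 J.

W ≈ 10300 J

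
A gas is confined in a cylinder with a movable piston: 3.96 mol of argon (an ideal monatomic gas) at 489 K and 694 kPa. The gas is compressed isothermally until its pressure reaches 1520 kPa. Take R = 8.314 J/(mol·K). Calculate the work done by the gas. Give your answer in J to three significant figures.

Isothermal process: W = nRT ln(V₂/V₁) = nRT ln(P₁/P₂).
W = (3.96)(8.314)(489) × ln(694/1520)
  = 16100 × ln(0.4566) = 16100 × -0.784
W_by_gas = -12622 J.

W ≈ -12600 J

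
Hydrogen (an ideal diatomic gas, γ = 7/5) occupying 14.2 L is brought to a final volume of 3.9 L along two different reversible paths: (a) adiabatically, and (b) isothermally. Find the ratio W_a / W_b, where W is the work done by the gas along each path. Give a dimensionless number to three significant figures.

Path (a) adiabatic: W = P₁V₁(1 − (V₁/V₂)^(γ−1))/(γ−1) → W_a/(P₁V₁) = -1.692.
Path (b) isothermal: W = P₁V₁ ln(V₂/V₁) → W_b/(P₁V₁) = -1.292.
W_a / W_b = -1.692 / -1.292 = 1.309.

W_a / W_b ≈ 1.31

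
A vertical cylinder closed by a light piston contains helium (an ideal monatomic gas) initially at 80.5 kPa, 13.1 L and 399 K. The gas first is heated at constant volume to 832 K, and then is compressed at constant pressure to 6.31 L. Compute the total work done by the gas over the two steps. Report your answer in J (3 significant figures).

W_total ≈ -1140 J

Step 1 (isochoric): W = 0 (constant volume).
After step 1: P = 167.9 kPa (V unchanged).
Step 2 (isobaric): W = PΔV = (167.9 kPa)(6.31 − 13.1 L) = -1140 J.
W_total = 0 − 1140 = -1140 J.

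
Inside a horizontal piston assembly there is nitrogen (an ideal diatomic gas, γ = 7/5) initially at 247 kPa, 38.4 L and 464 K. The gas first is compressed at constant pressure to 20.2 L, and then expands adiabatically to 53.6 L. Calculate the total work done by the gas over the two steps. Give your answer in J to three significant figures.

W_total ≈ -464 J

Step 1 (isobaric): W = PΔV = (247 kPa)(20.2 − 38.4 L) = -4495 J.
After step 1: P = 247 kPa, V = 20.2 L, T = 244.1 K.
Step 2 (adiabatic): W = (P₁V₁ − P₂V₂)/(γ−1) = (4989 − 3377)/0.4 = 4031 J.
W_total = -4495 + 4031 = -464.2 J.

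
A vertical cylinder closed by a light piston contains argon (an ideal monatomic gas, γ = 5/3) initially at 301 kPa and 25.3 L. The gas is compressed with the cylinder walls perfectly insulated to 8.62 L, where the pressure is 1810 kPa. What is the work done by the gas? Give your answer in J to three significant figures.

W ≈ -12000 J

Adiabatic: W = (P₁V₁ − P₂V₂)/(γ − 1) with γ = 5/3.
P₁V₁ = 7615 J, P₂V₂ = 15602 J.
W = (7615 − 15602) / 0.6667 = -11980 J.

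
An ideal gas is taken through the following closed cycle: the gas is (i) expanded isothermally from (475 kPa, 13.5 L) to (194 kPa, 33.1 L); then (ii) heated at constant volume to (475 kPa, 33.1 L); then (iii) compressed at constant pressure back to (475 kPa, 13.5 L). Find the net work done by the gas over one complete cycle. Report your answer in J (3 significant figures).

Leg (i): W = PᵢVᵢ ln(V_f/Vᵢ) = (6412) ln(33.1/13.5) = 5751 J.
Leg (ii): W = 0.
Leg (iii): W = PΔV = (475)(13.5 − 33.1) = -9310 J.
W_net = 5751 − 9310 = -3559 J.

W_net ≈ -3560 J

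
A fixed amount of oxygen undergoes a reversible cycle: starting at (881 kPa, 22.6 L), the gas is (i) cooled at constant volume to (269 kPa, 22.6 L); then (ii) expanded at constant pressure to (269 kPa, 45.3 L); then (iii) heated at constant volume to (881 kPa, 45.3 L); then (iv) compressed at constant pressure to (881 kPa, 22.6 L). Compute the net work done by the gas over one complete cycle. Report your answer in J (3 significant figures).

Constant-volume legs do no work.
W(ii) = (269)(45.3 − 22.6) = 6106 J; W(iv) = (881)(22.6 − 45.3) = -19999 J.
W_net = 6106 − 19999 = -13892 J (the counter-clockwise enclosed area).

W_net ≈ -13900 J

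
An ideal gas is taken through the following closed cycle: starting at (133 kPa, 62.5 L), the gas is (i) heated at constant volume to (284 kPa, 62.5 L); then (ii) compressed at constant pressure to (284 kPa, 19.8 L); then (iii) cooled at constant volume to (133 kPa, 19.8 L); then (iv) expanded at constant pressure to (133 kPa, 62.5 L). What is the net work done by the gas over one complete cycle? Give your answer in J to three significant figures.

W_net ≈ -6450 J

Constant-volume legs do no work.
W(ii) = (284)(19.8 − 62.5) = -12127 J; W(iv) = (133)(62.5 − 19.8) = 5679 J.
W_net = -12127 + 5679 = -6448 J (the counter-clockwise enclosed area).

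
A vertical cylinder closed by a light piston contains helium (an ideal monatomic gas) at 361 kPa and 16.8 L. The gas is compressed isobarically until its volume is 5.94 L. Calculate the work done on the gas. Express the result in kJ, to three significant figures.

W ≈ 3.92 kJ

Isobaric: W = P ΔV.
W = (361 kPa)(5.94 − 16.8 L) = (361)(-10.86) = -3920 J.
Work on gas = −W_by = 3920 J.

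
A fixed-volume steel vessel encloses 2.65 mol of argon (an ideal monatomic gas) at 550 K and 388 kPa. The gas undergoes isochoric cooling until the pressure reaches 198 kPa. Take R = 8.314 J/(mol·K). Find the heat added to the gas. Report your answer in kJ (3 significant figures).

Q ≈ -8.90 kJ

Constant volume ⇒ W = 0, so Q = ΔU = nCᵥΔT with Cᵥ = 3R/2 = 12.47 J/(mol·K).
At constant V, T₂/T₁ = P₂/P₁ ⇒ ΔT = T₁(P₂/P₁ − 1) = 550·(198/388 − 1) = -269.3 K.
ΔU = (2.65)(12.47)(-269.3) = -8901 J.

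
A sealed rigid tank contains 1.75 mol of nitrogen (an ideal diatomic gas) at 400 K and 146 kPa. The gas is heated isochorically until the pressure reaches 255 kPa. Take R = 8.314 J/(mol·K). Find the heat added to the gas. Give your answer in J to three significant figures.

Q ≈ 10900 J

Constant volume ⇒ W = 0, so Q = ΔU = nCᵥΔT with Cᵥ = 5R/2 = 20.79 J/(mol·K).
At constant V, T₂/T₁ = P₂/P₁ ⇒ ΔT = T₁(P₂/P₁ − 1) = 400·(255/146 − 1) = 298.6 K.
ΔU = (1.75)(20.79)(298.6) = 10862 J.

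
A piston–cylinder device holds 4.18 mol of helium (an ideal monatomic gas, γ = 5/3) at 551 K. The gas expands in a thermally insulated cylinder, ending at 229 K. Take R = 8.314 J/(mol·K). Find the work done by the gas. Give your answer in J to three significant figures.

Adiabatic ⇒ Q = 0, so W_by = −ΔU = nCᵥ(T₁ − T₂).
Cᵥ = 3R/2 = 12.47 J/(mol·K).
W = (4.18)(12.47)(551 − 229) = 16785 J.

W ≈ 16800 J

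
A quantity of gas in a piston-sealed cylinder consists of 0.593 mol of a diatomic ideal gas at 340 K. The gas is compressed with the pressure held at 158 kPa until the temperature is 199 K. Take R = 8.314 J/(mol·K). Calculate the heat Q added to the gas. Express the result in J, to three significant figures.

Q ≈ -2430 J

Isobaric: W = nRΔT = (0.593)(8.314)(-141) = -695.2 J.
ΔU = nCᵥΔT with Cᵥ = 5R/2: ΔU = (0.593)(20.79)(-141) = -1738 J.
Q = ΔU + W = -1738 − 695.2 = -2433 J.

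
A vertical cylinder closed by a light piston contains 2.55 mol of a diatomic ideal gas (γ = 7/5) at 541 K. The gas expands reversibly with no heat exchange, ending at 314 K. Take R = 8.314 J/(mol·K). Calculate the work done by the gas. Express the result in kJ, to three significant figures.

W ≈ 12.0 kJ

Adiabatic ⇒ Q = 0, so W_by = −ΔU = nCᵥ(T₁ − T₂).
Cᵥ = 5R/2 = 20.79 J/(mol·K).
W = (2.55)(20.79)(541 − 314) = 12031 J.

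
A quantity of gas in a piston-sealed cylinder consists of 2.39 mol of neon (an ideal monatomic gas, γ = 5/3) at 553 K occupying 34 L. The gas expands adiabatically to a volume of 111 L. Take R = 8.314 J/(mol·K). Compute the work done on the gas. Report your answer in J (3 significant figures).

W ≈ -8990 J

Adiabatic: TV^(γ−1) = const with γ = 5/3.
T₂ = T₁ (V₁/V₂)^(γ−1) = 553 × (34/111)^0.667 = 553 × 0.4544 = 251.3 K.
W_by = nCᵥ(T₁ − T₂) = (2.39)(12.47)(553 − 251.3) = 8993 J.
Work on gas = −W_by = -8993 J.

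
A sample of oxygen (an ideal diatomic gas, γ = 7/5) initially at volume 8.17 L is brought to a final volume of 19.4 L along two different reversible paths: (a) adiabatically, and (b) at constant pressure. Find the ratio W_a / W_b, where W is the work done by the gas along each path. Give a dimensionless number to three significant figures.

Path (a) adiabatic: W = P₁V₁(1 − (V₁/V₂)^(γ−1))/(γ−1) → W_a/(P₁V₁) = 0.7311.
Path (b) isobaric: W = P₁(V₂ − V₁) → W_b/(P₁V₁) = 1.375.
W_a / W_b = 0.7311 / 1.375 = 0.5319.

W_a / W_b ≈ 0.532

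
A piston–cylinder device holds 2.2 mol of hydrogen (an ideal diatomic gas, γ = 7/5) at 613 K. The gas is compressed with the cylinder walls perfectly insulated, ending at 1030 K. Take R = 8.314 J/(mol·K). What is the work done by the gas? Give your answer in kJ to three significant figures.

W ≈ -19.1 kJ

Adiabatic ⇒ Q = 0, so W_by = −ΔU = nCᵥ(T₁ − T₂).
Cᵥ = 5R/2 = 20.79 J/(mol·K).
W = (2.2)(20.79)(613 − 1030) = -19068 J.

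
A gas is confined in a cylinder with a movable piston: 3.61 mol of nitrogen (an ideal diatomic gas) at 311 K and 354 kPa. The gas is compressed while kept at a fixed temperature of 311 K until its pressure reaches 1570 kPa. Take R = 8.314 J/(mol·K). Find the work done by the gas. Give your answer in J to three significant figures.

W ≈ -13900 J

Isothermal process: W = nRT ln(V₂/V₁) = nRT ln(P₁/P₂).
W = (3.61)(8.314)(311) × ln(354/1570)
  = 9334 × ln(0.2255) = 9334 × -1.49
W_by_gas = -13904 J.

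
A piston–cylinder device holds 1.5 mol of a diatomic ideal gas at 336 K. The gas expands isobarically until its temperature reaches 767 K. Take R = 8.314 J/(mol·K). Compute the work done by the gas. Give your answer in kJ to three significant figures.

W ≈ 5.38 kJ

Isobaric: W = P ΔV = nR ΔT.
W = (1.5)(8.314)(767 − 336) = 5375 J.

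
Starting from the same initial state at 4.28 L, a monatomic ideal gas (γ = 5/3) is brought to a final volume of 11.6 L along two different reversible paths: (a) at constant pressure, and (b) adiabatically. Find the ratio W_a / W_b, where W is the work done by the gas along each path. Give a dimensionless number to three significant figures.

Path (a) isobaric: W = P₁(V₂ − V₁) → W_a/(P₁V₁) = 1.71.
Path (b) adiabatic: W = P₁V₁(1 − (V₁/V₂)^(γ−1))/(γ−1) → W_b/(P₁V₁) = 0.7284.
W_a / W_b = 1.71 / 0.7284 = 2.348.

W_a / W_b ≈ 2.35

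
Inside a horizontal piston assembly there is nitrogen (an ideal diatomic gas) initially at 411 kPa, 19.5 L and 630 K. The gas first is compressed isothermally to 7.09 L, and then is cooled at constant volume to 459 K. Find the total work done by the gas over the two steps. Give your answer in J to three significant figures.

Step 1 (isothermal): W = P₁V₁ ln(V₂/V₁) = (8014) ln(7.09/19.5) = -8109 J.
Step 2 (isochoric): W = 0 (constant volume).
W_total = -8109 + 0 = -8109 J.

W_total ≈ -8110 J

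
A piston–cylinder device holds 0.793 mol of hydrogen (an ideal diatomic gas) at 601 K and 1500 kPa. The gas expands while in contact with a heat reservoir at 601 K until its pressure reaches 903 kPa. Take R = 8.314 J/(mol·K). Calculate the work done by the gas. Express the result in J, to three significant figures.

Isothermal process: W = nRT ln(V₂/V₁) = nRT ln(P₁/P₂).
W = (0.793)(8.314)(601) × ln(1500/903)
  = 3962 × ln(1.661) = 3962 × 0.5075
W_by_gas = 2011 J.

W ≈ 2010 J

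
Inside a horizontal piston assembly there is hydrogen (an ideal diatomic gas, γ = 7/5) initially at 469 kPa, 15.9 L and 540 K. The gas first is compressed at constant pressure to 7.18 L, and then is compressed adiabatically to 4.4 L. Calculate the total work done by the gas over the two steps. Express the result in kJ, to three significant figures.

Step 1 (isobaric): W = PΔV = (469 kPa)(7.18 − 15.9 L) = -4090 J.
After step 1: P = 469 kPa, V = 7.18 L, T = 243.8 K.
Step 2 (adiabatic): W = (P₁V₁ − P₂V₂)/(γ−1) = (3367 − 4096)/0.4 = -1822 J.
W_total = -4090 − 1822 = -5911 J.

W_total ≈ -5.91 kJ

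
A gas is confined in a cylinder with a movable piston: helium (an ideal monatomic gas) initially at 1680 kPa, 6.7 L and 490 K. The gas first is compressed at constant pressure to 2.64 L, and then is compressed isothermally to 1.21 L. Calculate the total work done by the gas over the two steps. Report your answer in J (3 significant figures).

Step 1 (isobaric): W = PΔV = (1680 kPa)(2.64 − 6.7 L) = -6821 J.
After step 1: P = 1680 kPa, V = 2.64 L, T = 193.1 K.
Step 2 (isothermal): W = P₁V₁ ln(V₂/V₁) = (4435) ln(1.21/2.64) = -3460 J.
W_total = -6821 − 3460 = -10281 J.

W_total ≈ -10300 J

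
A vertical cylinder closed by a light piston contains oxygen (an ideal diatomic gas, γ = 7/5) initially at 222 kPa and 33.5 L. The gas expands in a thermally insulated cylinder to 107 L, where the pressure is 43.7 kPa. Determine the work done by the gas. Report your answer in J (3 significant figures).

W ≈ 6900 J

Adiabatic: W = (P₁V₁ − P₂V₂)/(γ − 1) with γ = 7/5.
P₁V₁ = 7437 J, P₂V₂ = 4676 J.
W = (7437 − 4676) / 0.4 = 6903 J.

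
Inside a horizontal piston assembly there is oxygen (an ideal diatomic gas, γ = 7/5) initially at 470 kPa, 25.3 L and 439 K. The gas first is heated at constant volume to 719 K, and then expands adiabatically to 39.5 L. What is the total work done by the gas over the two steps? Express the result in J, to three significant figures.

Step 1 (isochoric): W = 0 (constant volume).
After step 1: P = 769.8 kPa (V unchanged).
Step 2 (adiabatic): W = (P₁V₁ − P₂V₂)/(γ−1) = (19475 − 16296)/0.4 = 7947 J.
W_total = 0 + 7947 = 7947 J.

W_total ≈ 7950 J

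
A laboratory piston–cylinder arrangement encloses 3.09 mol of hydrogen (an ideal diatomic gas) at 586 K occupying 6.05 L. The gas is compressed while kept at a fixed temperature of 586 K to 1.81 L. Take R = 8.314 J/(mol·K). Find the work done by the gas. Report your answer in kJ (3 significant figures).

Isothermal: W = nRT ln(V₂/V₁).
W = (3.09)(8.314)(586) × ln(1.81/6.05)
  = 15054 × -1.207
W_by_gas = -18167 J.

W ≈ -18.2 kJ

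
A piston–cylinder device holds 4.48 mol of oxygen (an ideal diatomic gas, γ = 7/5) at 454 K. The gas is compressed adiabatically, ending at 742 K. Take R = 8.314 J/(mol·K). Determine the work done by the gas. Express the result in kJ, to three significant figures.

W ≈ -26.8 kJ

Adiabatic ⇒ Q = 0, so W_by = −ΔU = nCᵥ(T₁ − T₂).
Cᵥ = 5R/2 = 20.79 J/(mol·K).
W = (4.48)(20.79)(454 − 742) = -26818 J.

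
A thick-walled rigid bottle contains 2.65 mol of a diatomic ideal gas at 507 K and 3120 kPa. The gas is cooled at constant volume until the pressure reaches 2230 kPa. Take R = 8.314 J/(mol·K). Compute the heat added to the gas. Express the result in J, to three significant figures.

Constant volume ⇒ W = 0, so Q = ΔU = nCᵥΔT with Cᵥ = 5R/2 = 20.79 J/(mol·K).
At constant V, T₂/T₁ = P₂/P₁ ⇒ ΔT = T₁(P₂/P₁ − 1) = 507·(2230/3120 − 1) = -144.6 K.
ΔU = (2.65)(20.79)(-144.6) = -7966 J.

Q ≈ -7970 J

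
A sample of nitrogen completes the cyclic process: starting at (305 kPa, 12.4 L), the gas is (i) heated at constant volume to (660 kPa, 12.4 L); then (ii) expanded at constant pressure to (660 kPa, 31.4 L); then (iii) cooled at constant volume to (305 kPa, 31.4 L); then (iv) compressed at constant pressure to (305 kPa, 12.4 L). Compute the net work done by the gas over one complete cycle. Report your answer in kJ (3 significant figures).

W_net ≈ 6.74 kJ

Constant-volume legs do no work.
W(ii) = (660)(31.4 − 12.4) = 12540 J; W(iv) = (305)(12.4 − 31.4) = -5795 J.
W_net = 12540 − 5795 = 6745 J (the clockwise enclosed area).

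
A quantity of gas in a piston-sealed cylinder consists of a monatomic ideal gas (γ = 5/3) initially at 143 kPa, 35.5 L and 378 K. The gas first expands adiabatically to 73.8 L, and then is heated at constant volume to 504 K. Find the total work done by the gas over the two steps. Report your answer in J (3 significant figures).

W_total ≈ 2940 J

Step 1 (adiabatic): W = (P₁V₁ − P₂V₂)/(γ−1) = (5076 − 3117)/0.667 = 2940 J.
Step 2 (isochoric): W = 0 (constant volume).
W_total = 2940 + 0 = 2940 J.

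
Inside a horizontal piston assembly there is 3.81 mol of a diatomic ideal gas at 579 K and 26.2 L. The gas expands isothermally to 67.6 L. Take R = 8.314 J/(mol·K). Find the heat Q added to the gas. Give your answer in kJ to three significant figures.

Isothermal ⇒ ΔU = 0, so Q = W = nRT ln(V₂/V₁).
Q = (3.81)(8.314)(579) ln(67.6/26.2) = 18341 × 0.9478 = 17384 J.

Q ≈ 17.4 kJ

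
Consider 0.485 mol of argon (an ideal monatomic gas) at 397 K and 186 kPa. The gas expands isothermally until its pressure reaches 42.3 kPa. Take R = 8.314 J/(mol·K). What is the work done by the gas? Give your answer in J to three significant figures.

Isothermal process: W = nRT ln(V₂/V₁) = nRT ln(P₁/P₂).
W = (0.485)(8.314)(397) × ln(186/42.3)
  = 1601 × ln(4.397) = 1601 × 1.481
W_by_gas = 2371 J.

W ≈ 2370 J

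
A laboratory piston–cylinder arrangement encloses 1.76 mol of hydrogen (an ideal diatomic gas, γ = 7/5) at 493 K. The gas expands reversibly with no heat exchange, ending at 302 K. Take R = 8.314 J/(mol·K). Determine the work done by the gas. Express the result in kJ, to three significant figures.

Adiabatic ⇒ Q = 0, so W_by = −ΔU = nCᵥ(T₁ − T₂).
Cᵥ = 5R/2 = 20.79 J/(mol·K).
W = (1.76)(20.79)(493 − 302) = 6987 J.

W ≈ 6.99 kJ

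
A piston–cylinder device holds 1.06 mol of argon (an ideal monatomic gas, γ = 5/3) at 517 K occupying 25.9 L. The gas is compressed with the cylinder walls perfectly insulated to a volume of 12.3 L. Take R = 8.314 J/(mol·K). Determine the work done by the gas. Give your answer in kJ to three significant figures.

W ≈ -4.39 kJ

Adiabatic: TV^(γ−1) = const with γ = 5/3.
T₂ = T₁ (V₁/V₂)^(γ−1) = 517 × (25.9/12.3)^0.667 = 517 × 1.643 = 849.4 K.
W_by = nCᵥ(T₁ − T₂) = (1.06)(12.47)(517 − 849.4) = -4393 J.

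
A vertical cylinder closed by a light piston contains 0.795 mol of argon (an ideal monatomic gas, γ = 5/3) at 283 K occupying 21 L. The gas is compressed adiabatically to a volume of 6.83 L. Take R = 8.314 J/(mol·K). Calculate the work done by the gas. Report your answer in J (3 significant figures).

W ≈ -3130 J

Adiabatic: TV^(γ−1) = const with γ = 5/3.
T₂ = T₁ (V₁/V₂)^(γ−1) = 283 × (21/6.83)^0.667 = 283 × 2.114 = 598.4 K.
W_by = nCᵥ(T₁ − T₂) = (0.795)(12.47)(283 − 598.4) = -3127 J.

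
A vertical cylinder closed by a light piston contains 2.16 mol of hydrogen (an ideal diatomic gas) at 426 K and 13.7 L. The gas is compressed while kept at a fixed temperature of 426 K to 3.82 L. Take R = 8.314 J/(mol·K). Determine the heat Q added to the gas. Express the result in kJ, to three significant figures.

Isothermal ⇒ ΔU = 0, so Q = W = nRT ln(V₂/V₁).
Q = (2.16)(8.314)(426) ln(3.82/13.7) = 7650 × -1.277 = -9770 J.

Q ≈ -9.77 kJ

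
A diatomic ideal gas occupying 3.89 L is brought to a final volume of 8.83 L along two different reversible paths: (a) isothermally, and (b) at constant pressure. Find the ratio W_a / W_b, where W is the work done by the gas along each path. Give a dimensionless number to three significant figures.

W_a / W_b ≈ 0.646

Path (a) isothermal: W = P₁V₁ ln(V₂/V₁) → W_a/(P₁V₁) = 0.8197.
Path (b) isobaric: W = P₁(V₂ − V₁) → W_b/(P₁V₁) = 1.27.
W_a / W_b = 0.8197 / 1.27 = 0.6455.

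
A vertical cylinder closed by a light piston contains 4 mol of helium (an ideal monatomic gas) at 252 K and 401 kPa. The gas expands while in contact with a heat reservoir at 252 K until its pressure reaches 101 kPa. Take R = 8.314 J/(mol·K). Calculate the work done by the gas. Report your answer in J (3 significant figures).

W ≈ 11600 J

Isothermal process: W = nRT ln(V₂/V₁) = nRT ln(P₁/P₂).
W = (4)(8.314)(252) × ln(401/101)
  = 8381 × ln(3.97) = 8381 × 1.379
W_by_gas = 11555 J.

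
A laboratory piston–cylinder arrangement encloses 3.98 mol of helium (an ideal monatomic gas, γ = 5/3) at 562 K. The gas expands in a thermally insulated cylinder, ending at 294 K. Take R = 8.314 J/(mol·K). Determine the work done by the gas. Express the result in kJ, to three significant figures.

W ≈ 13.3 kJ

Adiabatic ⇒ Q = 0, so W_by = −ΔU = nCᵥ(T₁ − T₂).
Cᵥ = 3R/2 = 12.47 J/(mol·K).
W = (3.98)(12.47)(562 − 294) = 13302 J.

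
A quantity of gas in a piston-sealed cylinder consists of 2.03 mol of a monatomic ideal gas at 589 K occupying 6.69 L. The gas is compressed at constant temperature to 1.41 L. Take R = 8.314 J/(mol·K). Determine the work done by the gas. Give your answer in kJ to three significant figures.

W ≈ -15.5 kJ

Isothermal: W = nRT ln(V₂/V₁).
W = (2.03)(8.314)(589) × ln(1.41/6.69)
  = 9941 × -1.557
W_by_gas = -15478 J.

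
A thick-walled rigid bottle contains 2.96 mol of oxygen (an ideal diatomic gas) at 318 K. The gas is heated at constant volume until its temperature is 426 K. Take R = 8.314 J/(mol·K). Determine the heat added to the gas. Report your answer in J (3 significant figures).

Constant volume ⇒ W = 0, so Q = ΔU = nCᵥΔT with Cᵥ = 5R/2 = 20.79 J/(mol·K).
ΔU = (2.96)(20.79)(426 − 318) = 6645 J.

Q ≈ 6640 J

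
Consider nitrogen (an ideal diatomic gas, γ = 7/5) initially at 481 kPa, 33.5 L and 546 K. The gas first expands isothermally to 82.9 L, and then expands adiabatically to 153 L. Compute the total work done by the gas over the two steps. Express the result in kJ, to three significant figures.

W_total ≈ 23.4 kJ

Step 1 (isothermal): W = P₁V₁ ln(V₂/V₁) = (16114) ln(82.9/33.5) = 14600 J.
After step 1: P = 194.4 kPa, V = 82.9 L, T = 546 K.
Step 2 (adiabatic): W = (P₁V₁ − P₂V₂)/(γ−1) = (16114 − 12611)/0.4 = 8757 J.
W_total = 14600 + 8757 = 23358 J.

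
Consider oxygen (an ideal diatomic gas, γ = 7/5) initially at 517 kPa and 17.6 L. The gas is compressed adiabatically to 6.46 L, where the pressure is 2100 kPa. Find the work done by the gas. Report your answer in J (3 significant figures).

W ≈ -11200 J

Adiabatic: W = (P₁V₁ − P₂V₂)/(γ − 1) with γ = 7/5.
P₁V₁ = 9099 J, P₂V₂ = 13566 J.
W = (9099 − 13566) / 0.4 = -11167 J.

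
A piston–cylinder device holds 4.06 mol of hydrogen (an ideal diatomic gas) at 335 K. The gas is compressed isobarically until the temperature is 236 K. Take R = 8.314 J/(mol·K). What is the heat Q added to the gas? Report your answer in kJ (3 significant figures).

Q ≈ -11.7 kJ

Isobaric: W = nRΔT = (4.06)(8.314)(-99) = -3342 J.
ΔU = nCᵥΔT with Cᵥ = 5R/2: ΔU = (4.06)(20.79)(-99) = -8354 J.
Q = ΔU + W = -8354 − 3342 = -11696 J.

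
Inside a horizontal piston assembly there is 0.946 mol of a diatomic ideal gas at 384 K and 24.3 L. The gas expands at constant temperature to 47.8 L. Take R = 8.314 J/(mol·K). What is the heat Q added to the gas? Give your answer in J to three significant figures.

Q ≈ 2040 J

Isothermal ⇒ ΔU = 0, so Q = W = nRT ln(V₂/V₁).
Q = (0.946)(8.314)(384) ln(47.8/24.3) = 3020 × 0.6765 = 2043 J.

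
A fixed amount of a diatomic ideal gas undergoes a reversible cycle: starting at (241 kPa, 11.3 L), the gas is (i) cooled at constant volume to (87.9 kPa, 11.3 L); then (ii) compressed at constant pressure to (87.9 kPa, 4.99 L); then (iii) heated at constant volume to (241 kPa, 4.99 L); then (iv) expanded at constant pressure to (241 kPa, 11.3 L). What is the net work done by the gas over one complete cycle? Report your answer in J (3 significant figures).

Constant-volume legs do no work.
W(ii) = (87.9)(4.99 − 11.3) = -554.6 J; W(iv) = (241)(11.3 − 4.99) = 1521 J.
W_net = -554.6 + 1521 = 966.1 J (the clockwise enclosed area).

W_net ≈ 966 J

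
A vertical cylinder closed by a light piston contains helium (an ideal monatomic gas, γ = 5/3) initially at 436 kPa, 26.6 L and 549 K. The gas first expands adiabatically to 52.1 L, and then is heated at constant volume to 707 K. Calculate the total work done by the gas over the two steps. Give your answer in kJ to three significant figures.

W_total ≈ 6.28 kJ

Step 1 (adiabatic): W = (P₁V₁ − P₂V₂)/(γ−1) = (11598 − 7409)/0.667 = 6284 J.
Step 2 (isochoric): W = 0 (constant volume).
W_total = 6284 + 0 = 6284 J.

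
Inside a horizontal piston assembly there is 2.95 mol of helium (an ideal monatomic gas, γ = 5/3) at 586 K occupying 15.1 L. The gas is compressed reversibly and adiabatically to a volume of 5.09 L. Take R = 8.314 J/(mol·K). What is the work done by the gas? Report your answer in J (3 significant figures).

Adiabatic: TV^(γ−1) = const with γ = 5/3.
T₂ = T₁ (V₁/V₂)^(γ−1) = 586 × (15.1/5.09)^0.667 = 586 × 2.065 = 1210 K.
W_by = nCᵥ(T₁ − T₂) = (2.95)(12.47)(586 − 1210) = -22952 J.

W ≈ -23000 J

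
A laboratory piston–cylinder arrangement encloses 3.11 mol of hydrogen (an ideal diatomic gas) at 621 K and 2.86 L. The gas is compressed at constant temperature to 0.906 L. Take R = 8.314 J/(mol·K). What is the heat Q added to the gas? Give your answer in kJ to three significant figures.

Isothermal ⇒ ΔU = 0, so Q = W = nRT ln(V₂/V₁).
Q = (3.11)(8.314)(621) ln(0.906/2.86) = 16057 × -1.15 = -18458 J.

Q ≈ -18.5 kJ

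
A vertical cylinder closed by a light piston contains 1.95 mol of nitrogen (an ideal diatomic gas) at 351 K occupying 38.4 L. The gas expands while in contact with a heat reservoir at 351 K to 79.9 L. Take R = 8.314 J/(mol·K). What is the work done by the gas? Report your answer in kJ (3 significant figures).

W ≈ 4.17 kJ

Isothermal: W = nRT ln(V₂/V₁).
W = (1.95)(8.314)(351) × ln(79.9/38.4)
  = 5691 × 0.7327
W_by_gas = 4170 J.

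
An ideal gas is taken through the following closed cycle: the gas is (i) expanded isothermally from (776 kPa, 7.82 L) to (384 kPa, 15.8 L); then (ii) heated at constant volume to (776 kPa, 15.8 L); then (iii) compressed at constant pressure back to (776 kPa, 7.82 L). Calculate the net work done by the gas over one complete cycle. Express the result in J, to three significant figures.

W_net ≈ -1920 J

Leg (i): W = PᵢVᵢ ln(V_f/Vᵢ) = (6068) ln(15.8/7.82) = 4268 J.
Leg (ii): W = 0.
Leg (iii): W = PΔV = (776)(7.82 − 15.8) = -6192 J.
W_net = 4268 − 6192 = -1924 J.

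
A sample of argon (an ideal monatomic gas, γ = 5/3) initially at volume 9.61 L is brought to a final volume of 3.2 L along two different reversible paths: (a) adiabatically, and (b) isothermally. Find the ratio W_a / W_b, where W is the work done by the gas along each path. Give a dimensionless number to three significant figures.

Path (a) adiabatic: W = P₁V₁(1 − (V₁/V₂)^(γ−1))/(γ−1) → W_a/(P₁V₁) = -1.622.
Path (b) isothermal: W = P₁V₁ ln(V₂/V₁) → W_b/(P₁V₁) = -1.1.
W_a / W_b = -1.622 / -1.1 = 1.475.

W_a / W_b ≈ 1.48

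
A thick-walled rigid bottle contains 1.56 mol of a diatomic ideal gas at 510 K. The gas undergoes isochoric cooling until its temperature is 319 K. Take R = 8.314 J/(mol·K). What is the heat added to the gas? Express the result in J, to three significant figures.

Constant volume ⇒ W = 0, so Q = ΔU = nCᵥΔT with Cᵥ = 5R/2 = 20.79 J/(mol·K).
ΔU = (1.56)(20.79)(319 − 510) = -6193 J.

Q ≈ -6190 J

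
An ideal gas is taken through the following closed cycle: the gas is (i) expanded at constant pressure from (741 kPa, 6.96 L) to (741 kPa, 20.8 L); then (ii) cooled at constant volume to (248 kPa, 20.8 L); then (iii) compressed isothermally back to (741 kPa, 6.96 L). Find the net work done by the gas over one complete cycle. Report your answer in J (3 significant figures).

Leg (i): W = PΔV = (741)(20.8 − 6.96) = 10255 J.
Leg (ii): W = 0.
Leg (iii): W = PᵢVᵢ ln(V_f/Vᵢ) = (5158) ln(6.96/20.8) = -5647 J.
W_net = 10255 − 5647 = 4608 J.

W_net ≈ 4610 J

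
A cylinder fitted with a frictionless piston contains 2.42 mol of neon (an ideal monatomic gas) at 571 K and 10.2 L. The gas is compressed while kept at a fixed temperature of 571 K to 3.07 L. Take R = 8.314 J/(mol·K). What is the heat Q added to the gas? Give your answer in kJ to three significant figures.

Q ≈ -13.8 kJ

Isothermal ⇒ ΔU = 0, so Q = W = nRT ln(V₂/V₁).
Q = (2.42)(8.314)(571) ln(3.07/10.2) = 11488 × -1.201 = -13794 J.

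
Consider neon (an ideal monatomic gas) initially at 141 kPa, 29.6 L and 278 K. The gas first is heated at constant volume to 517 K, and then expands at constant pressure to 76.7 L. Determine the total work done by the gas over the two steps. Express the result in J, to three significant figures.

W_total ≈ 12400 J

Step 1 (isochoric): W = 0 (constant volume).
After step 1: P = 262.2 kPa (V unchanged).
Step 2 (isobaric): W = PΔV = (262.2 kPa)(76.7 − 29.6 L) = 12351 J.
W_total = 0 + 12351 = 12351 J.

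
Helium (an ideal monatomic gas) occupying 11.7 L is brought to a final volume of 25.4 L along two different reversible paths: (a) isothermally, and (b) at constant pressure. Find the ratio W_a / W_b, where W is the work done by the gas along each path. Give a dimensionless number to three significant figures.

Path (a) isothermal: W = P₁V₁ ln(V₂/V₁) → W_a/(P₁V₁) = 0.7752.
Path (b) isobaric: W = P₁(V₂ − V₁) → W_b/(P₁V₁) = 1.171.
W_a / W_b = 0.7752 / 1.171 = 0.662.

W_a / W_b ≈ 0.662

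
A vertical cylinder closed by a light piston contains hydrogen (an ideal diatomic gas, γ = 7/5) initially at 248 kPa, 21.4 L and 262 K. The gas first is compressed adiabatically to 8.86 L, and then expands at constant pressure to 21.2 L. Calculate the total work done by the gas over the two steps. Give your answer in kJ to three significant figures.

Step 1 (adiabatic): W = (P₁V₁ − P₂V₂)/(γ−1) = (5307 − 7552)/0.4 = -5612 J.
After step 1: P = 852.4 kPa, V = 8.86 L, T = 372.8 K.
Step 2 (isobaric): W = PΔV = (852.4 kPa)(21.2 − 8.86 L) = 10518 J.
W_total = -5612 + 10518 = 4906 J.

W_total ≈ 4.91 kJ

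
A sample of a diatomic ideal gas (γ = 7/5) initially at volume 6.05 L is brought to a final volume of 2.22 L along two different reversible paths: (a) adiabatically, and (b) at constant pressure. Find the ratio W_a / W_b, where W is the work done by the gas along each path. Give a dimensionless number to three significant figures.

Path (a) adiabatic: W = P₁V₁(1 − (V₁/V₂)^(γ−1))/(γ−1) → W_a/(P₁V₁) = -1.233.
Path (b) isobaric: W = P₁(V₂ − V₁) → W_b/(P₁V₁) = -0.6331.
W_a / W_b = -1.233 / -0.6331 = 1.948.

W_a / W_b ≈ 1.95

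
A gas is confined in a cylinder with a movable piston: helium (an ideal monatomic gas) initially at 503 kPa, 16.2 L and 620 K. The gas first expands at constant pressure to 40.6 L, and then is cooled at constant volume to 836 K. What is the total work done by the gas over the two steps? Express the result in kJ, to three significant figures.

Step 1 (isobaric): W = PΔV = (503 kPa)(40.6 − 16.2 L) = 12273 J.
Step 2 (isochoric): W = 0 (constant volume).
W_total = 12273 + 0 = 12273 J.

W_total ≈ 12.3 kJ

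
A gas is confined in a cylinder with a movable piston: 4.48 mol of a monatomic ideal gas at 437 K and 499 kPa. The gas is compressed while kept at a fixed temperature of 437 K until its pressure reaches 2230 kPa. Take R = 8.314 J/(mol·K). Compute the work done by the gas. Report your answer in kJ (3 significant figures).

W ≈ -24.4 kJ

Isothermal process: W = nRT ln(V₂/V₁) = nRT ln(P₁/P₂).
W = (4.48)(8.314)(437) × ln(499/2230)
  = 16277 × ln(0.2238) = 16277 × -1.497
W_by_gas = -24369 J.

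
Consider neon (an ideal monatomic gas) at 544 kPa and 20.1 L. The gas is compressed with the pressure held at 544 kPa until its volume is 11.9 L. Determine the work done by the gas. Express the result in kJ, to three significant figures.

W ≈ -4.46 kJ

Isobaric: W = P ΔV.
W = (544 kPa)(11.9 − 20.1 L) = (544)(-8.2) = -4461 J.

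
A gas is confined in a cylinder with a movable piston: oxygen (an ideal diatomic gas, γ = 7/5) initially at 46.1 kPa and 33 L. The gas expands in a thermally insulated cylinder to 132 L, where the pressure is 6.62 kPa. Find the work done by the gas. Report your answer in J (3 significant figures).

Adiabatic: W = (P₁V₁ − P₂V₂)/(γ − 1) with γ = 7/5.
P₁V₁ = 1521 J, P₂V₂ = 873.8 J.
W = (1521 − 873.8) / 0.4 = 1619 J.

W ≈ 1620 J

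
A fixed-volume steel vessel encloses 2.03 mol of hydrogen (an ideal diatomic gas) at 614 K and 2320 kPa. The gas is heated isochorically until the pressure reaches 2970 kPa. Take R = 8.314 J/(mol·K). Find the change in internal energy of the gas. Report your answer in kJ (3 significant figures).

Constant volume ⇒ W = 0, so Q = ΔU = nCᵥΔT with Cᵥ = 5R/2 = 20.79 J/(mol·K).
At constant V, T₂/T₁ = P₂/P₁ ⇒ ΔT = T₁(P₂/P₁ − 1) = 614·(2970/2320 − 1) = 172 K.
ΔU = (2.03)(20.79)(172) = 7258 J.

ΔU ≈ 7.26 kJ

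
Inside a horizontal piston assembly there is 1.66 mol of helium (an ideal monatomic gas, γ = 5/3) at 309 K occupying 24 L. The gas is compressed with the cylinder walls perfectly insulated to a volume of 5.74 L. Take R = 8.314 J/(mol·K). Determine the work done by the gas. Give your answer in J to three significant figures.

Adiabatic: TV^(γ−1) = const with γ = 5/3.
T₂ = T₁ (V₁/V₂)^(γ−1) = 309 × (24/5.74)^0.667 = 309 × 2.595 = 802 K.
W_by = nCᵥ(T₁ − T₂) = (1.66)(12.47)(309 − 802) = -10205 J.

W ≈ -10200 J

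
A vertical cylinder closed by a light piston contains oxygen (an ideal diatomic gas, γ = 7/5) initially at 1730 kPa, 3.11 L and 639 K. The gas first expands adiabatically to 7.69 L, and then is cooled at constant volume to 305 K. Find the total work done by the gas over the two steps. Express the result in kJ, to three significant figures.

Step 1 (adiabatic): W = (P₁V₁ − P₂V₂)/(γ−1) = (5380 − 3746)/0.4 = 4086 J.
Step 2 (isochoric): W = 0 (constant volume).
W_total = 4086 + 0 = 4086 J.

W_total ≈ 4.09 kJ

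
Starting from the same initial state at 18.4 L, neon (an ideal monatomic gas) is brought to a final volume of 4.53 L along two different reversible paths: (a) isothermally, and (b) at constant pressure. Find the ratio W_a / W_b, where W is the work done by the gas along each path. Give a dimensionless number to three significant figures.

W_a / W_b ≈ 1.86

Path (a) isothermal: W = P₁V₁ ln(V₂/V₁) → W_a/(P₁V₁) = -1.402.
Path (b) isobaric: W = P₁(V₂ − V₁) → W_b/(P₁V₁) = -0.7538.
W_a / W_b = -1.402 / -0.7538 = 1.859.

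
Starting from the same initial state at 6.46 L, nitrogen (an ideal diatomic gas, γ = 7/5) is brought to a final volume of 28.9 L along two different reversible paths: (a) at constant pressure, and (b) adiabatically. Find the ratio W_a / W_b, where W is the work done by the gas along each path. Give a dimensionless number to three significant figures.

W_a / W_b ≈ 3.08

Path (a) isobaric: W = P₁(V₂ − V₁) → W_a/(P₁V₁) = 3.474.
Path (b) adiabatic: W = P₁V₁(1 − (V₁/V₂)^(γ−1))/(γ−1) → W_b/(P₁V₁) = 1.127.
W_a / W_b = 3.474 / 1.127 = 3.082.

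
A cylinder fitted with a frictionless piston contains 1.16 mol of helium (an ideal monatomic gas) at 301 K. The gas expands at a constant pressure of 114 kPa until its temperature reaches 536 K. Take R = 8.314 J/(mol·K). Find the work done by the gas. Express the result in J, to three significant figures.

W ≈ 2270 J

Isobaric: W = P ΔV = nR ΔT.
W = (1.16)(8.314)(536 − 301) = 2266 J.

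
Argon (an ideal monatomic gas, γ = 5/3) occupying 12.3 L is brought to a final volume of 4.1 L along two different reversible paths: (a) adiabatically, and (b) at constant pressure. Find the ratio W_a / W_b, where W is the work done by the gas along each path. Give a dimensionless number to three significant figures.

W_a / W_b ≈ 2.43

Path (a) adiabatic: W = P₁V₁(1 − (V₁/V₂)^(γ−1))/(γ−1) → W_a/(P₁V₁) = -1.62.
Path (b) isobaric: W = P₁(V₂ − V₁) → W_b/(P₁V₁) = -0.6667.
W_a / W_b = -1.62 / -0.6667 = 2.43.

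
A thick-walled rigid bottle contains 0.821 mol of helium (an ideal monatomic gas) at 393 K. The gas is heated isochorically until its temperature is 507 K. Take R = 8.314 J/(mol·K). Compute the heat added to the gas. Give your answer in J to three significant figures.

Constant volume ⇒ W = 0, so Q = ΔU = nCᵥΔT with Cᵥ = 3R/2 = 12.47 J/(mol·K).
ΔU = (0.821)(12.47)(507 − 393) = 1167 J.

Q ≈ 1170 J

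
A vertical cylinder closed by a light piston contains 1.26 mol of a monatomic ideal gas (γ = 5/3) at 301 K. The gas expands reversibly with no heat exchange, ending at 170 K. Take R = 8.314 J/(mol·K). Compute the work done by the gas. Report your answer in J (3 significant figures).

Adiabatic ⇒ Q = 0, so W_by = −ΔU = nCᵥ(T₁ − T₂).
Cᵥ = 3R/2 = 12.47 J/(mol·K).
W = (1.26)(12.47)(301 − 170) = 2058 J.

W ≈ 2060 J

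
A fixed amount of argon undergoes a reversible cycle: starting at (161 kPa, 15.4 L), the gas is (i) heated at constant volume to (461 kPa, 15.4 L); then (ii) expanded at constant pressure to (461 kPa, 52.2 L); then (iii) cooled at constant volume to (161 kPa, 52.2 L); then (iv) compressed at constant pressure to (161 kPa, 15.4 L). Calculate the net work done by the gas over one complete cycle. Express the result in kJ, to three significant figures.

Constant-volume legs do no work.
W(ii) = (461)(52.2 − 15.4) = 16965 J; W(iv) = (161)(15.4 − 52.2) = -5925 J.
W_net = 16965 − 5925 = 11040 J (the clockwise enclosed area).

W_net ≈ 11.0 kJ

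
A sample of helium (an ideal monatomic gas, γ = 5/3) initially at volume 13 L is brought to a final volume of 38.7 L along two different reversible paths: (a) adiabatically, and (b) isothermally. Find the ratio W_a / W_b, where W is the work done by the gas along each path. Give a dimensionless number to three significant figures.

Path (a) adiabatic: W = P₁V₁(1 − (V₁/V₂)^(γ−1))/(γ−1) → W_a/(P₁V₁) = 0.7752.
Path (b) isothermal: W = P₁V₁ ln(V₂/V₁) → W_b/(P₁V₁) = 1.091.
W_a / W_b = 0.7752 / 1.091 = 0.7106.

W_a / W_b ≈ 0.711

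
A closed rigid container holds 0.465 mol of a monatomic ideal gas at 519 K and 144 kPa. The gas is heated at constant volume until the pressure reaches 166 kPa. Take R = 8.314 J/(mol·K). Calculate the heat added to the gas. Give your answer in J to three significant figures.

Constant volume ⇒ W = 0, so Q = ΔU = nCᵥΔT with Cᵥ = 3R/2 = 12.47 J/(mol·K).
At constant V, T₂/T₁ = P₂/P₁ ⇒ ΔT = T₁(P₂/P₁ − 1) = 519·(166/144 − 1) = 79.29 K.
ΔU = (0.465)(12.47)(79.29) = 459.8 J.

Q ≈ 460 J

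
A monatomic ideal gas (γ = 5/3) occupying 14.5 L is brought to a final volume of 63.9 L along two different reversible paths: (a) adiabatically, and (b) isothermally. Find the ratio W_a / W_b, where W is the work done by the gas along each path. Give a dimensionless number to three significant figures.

W_a / W_b ≈ 0.635

Path (a) adiabatic: W = P₁V₁(1 − (V₁/V₂)^(γ−1))/(γ−1) → W_a/(P₁V₁) = 0.942.
Path (b) isothermal: W = P₁V₁ ln(V₂/V₁) → W_b/(P₁V₁) = 1.483.
W_a / W_b = 0.942 / 1.483 = 0.6351.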